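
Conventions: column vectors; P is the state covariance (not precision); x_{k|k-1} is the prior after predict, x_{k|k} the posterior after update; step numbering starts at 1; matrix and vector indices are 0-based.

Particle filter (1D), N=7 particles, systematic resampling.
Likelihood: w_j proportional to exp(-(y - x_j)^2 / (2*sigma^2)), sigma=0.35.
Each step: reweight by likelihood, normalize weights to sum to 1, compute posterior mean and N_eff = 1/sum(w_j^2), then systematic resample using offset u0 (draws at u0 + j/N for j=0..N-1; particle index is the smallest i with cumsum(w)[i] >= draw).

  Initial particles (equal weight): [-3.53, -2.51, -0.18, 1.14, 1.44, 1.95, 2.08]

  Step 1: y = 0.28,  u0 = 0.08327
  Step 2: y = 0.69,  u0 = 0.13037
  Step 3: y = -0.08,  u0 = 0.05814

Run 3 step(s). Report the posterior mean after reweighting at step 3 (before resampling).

post_mean = -0.1721

step 1: w=[0.0000, 0.0000, 0.8883, 0.1030, 0.0087, 0.0000, 0.0000]  mean=-0.0300  Neff=1.2503  idx=[2, 2, 2, 2, 2, 2, 3]
step 2: w=[0.0641, 0.0641, 0.0641, 0.0641, 0.0641, 0.0641, 0.6156]  mean=0.6326  Neff=2.4775  idx=[2, 4, 6, 6, 6, 6, 6]
step 3: w=[0.4970, 0.4970, 0.0012, 0.0012, 0.0012, 0.0012, 0.0012]  mean=-0.1721  Neff=2.0240  idx=[0, 0, 0, 0, 1, 1, 1]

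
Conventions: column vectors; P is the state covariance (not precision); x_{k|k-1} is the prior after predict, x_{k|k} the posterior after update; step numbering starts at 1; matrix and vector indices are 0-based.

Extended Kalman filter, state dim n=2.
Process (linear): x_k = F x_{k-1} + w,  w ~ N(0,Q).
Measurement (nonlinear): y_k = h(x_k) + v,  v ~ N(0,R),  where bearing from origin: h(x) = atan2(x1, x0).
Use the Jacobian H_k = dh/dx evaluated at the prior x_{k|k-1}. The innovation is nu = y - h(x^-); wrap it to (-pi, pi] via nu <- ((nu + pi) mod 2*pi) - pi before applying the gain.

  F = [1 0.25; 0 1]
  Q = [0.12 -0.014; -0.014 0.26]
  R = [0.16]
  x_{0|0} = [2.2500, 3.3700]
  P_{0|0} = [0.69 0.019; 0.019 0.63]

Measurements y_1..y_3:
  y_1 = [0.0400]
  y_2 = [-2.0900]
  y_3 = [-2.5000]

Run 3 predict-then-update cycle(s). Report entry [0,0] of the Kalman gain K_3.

K[0,0] = 0.3614

step 1: x^-=[3.0925, 3.3700]  P^-=[0.8589 0.1625; 0.1625 0.8900]  H_jac=[-0.1611 0.1478]  S=[0.1940]  K=[-0.5894; 0.5432]  nu=[-0.7883]  x^+=[3.5571, 2.9418]  P^+=[0.7915 0.2246; 0.2246 0.8328]
step 2: x^-=[4.2925, 2.9418]  P^-=[1.0758 0.4188; 0.4188 1.0928]  H_jac=[-0.1086 0.1585]  S=[0.1857]  K=[-0.2718; 0.6877]  nu=[-2.6908]  x^+=[5.0240, 1.0914]  P^+=[1.0621 0.4535; 0.4535 1.0049]
step 3: x^-=[5.2968, 1.0914]  P^-=[1.4717 0.6907; 0.6907 1.2649]  H_jac=[-0.0373 0.1811]  S=[0.1942]  K=[0.3614; 1.0469]  nu=[-2.7032]  x^+=[4.3199, -1.7386]  P^+=[1.4463 0.6173; 0.6173 1.0521]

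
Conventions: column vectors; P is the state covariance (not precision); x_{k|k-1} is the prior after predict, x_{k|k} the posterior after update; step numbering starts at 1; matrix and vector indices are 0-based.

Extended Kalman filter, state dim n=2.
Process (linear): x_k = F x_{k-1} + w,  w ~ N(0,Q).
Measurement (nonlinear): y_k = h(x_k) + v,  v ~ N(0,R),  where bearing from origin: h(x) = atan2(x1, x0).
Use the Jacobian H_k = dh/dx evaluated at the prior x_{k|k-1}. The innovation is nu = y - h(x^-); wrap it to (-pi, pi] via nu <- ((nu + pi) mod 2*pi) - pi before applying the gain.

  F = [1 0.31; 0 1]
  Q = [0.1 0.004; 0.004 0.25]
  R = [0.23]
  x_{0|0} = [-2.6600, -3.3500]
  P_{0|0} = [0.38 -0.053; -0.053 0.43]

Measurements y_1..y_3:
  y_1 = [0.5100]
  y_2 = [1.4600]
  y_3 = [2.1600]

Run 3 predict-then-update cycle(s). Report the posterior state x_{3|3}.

x_post = [-6.0887, -3.1276]

step 1: x^-=[-3.6985, -3.3500]  P^-=[0.4885 0.0843; 0.0843 0.6800]  H_jac=[0.1345 -0.1485]  S=[0.2505]  K=[0.2124; -0.3580]  nu=[2.9156]  x^+=[-3.0793, -4.3936]  P^+=[0.4772 0.1033; 0.1033 0.6479]
step 2: x^-=[-4.4413, -4.3936]  P^-=[0.7035 0.3082; 0.3082 0.8979]  H_jac=[0.1126 -0.1138]  S=[0.2426]  K=[0.1818; -0.2781]  nu=[-2.4616]  x^+=[-4.8890, -3.7090]  P^+=[0.6955 0.3205; 0.3205 0.8791]
step 3: x^-=[-6.0388, -3.7090]  P^-=[1.0787 0.5970; 0.5970 1.1291]  H_jac=[0.0739 -0.1202]  S=[0.2416]  K=[0.0326; -0.3794]  nu=[-1.5324]  x^+=[-6.0887, -3.1276]  P^+=[1.0784 0.6000; 0.6000 1.0944]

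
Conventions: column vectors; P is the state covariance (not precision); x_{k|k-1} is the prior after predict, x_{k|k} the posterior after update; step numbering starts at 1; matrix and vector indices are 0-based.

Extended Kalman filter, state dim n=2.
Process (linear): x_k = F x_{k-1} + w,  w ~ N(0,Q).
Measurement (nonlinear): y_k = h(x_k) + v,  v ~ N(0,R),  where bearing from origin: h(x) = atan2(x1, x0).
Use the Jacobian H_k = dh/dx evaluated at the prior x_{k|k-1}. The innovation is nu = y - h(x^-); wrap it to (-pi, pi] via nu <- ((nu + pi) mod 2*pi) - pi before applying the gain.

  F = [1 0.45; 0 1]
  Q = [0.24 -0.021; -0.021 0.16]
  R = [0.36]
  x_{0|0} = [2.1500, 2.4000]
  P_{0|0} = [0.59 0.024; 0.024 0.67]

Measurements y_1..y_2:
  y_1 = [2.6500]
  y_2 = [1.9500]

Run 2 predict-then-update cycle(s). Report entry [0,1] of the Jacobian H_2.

H_jac[0,1] = 0.1579

step 1: x^-=[3.2300, 2.4000]  P^-=[0.9873 0.3045; 0.3045 0.8300]  H_jac=[-0.1482 0.1995]  S=[0.3967]  K=[-0.2157; 0.3036]  nu=[2.0110]  x^+=[2.7961, 3.0105]  P^+=[0.9688 0.3305; 0.3305 0.7934]
step 2: x^-=[4.1509, 3.0105]  P^-=[1.6669 0.6665; 0.6665 0.9534]  H_jac=[-0.1145 0.1579]  S=[0.3815]  K=[-0.2245; 0.1945]  nu=[1.3225]  x^+=[3.8540, 3.2677]  P^+=[1.6477 0.6832; 0.6832 0.9390]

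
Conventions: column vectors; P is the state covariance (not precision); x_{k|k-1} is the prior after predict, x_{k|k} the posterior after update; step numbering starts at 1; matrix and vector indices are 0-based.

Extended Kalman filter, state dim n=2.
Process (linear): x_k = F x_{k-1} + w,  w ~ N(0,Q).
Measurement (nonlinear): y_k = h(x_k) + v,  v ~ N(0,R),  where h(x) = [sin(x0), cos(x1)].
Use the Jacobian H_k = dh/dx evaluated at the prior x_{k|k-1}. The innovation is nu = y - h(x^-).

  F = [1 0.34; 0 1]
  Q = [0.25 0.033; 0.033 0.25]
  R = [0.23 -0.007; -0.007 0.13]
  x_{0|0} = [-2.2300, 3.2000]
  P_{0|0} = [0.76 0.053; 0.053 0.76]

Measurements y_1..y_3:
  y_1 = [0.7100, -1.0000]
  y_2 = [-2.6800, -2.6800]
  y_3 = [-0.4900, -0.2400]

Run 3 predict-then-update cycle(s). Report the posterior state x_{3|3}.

x_post = [5.5593, 1.8137]

step 1: x^-=[-1.1420, 3.2000]  P^-=[1.1339 0.3444; 0.3444 1.0100]  H_jac=[0.4158 0.0000; 0.0000 0.0584]  S=[0.4260 0.0014; 0.0014 0.1334]  K=[1.1062 0.1394; 0.3347 0.4384]  nu=[1.6195, -0.0017]  x^+=[0.6492, 3.7413]  P^+=[0.6096 0.1778; 0.1778 0.9362]
step 2: x^-=[1.9213, 3.7413]  P^-=[1.0887 0.5291; 0.5291 1.1862]  H_jac=[-0.3433 0.0000; 0.0000 0.5644]  S=[0.3583 -0.1095; -0.1095 0.5079]  K=[-0.9243 0.3886; -0.1113 1.2942]  nu=[-3.6192, -1.8545]  x^+=[4.5459, 1.7441]  P^+=[0.6271 0.1010; 0.1010 0.2995]
step 3: x^-=[5.1389, 1.7441]  P^-=[0.9804 0.2358; 0.2358 0.5495]  H_jac=[0.4137 0.0000; 0.0000 -0.9850]  S=[0.3978 -0.1031; -0.1031 0.6631]  K=[0.9678 -0.1998; 0.0351 -0.8107]  nu=[0.4204, -0.0675]  x^+=[5.5593, 1.8137]  P^+=[0.5415 0.0332; 0.0332 0.1072]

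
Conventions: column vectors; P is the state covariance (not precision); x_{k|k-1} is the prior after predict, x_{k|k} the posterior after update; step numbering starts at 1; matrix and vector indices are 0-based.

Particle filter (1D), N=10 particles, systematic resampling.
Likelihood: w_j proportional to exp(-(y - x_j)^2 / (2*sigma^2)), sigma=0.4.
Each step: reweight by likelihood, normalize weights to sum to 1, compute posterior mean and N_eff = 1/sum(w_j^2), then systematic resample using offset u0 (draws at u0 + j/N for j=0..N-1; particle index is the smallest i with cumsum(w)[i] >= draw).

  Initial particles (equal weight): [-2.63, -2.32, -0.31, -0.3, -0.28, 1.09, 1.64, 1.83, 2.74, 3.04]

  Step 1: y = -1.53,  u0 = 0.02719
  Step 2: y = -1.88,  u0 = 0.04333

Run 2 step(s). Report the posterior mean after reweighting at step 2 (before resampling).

post_mean = -2.3316

step 1: w=[0.1193, 0.7447, 0.0500, 0.0463, 0.0397, 0.0000, 0.0000, 0.0000, 0.0000, 0.0000]  mean=-2.0820  Neff=1.7391  idx=[0, 1, 1, 1, 1, 1, 1, 1, 1, 3]
step 2: w=[0.0380, 0.1202, 0.1202, 0.1202, 0.1202, 0.1202, 0.1202, 0.1202, 0.1202, 0.0001]  mean=-2.3316  Neff=8.5391  idx=[1, 1, 2, 3, 4, 5, 6, 6, 7, 8]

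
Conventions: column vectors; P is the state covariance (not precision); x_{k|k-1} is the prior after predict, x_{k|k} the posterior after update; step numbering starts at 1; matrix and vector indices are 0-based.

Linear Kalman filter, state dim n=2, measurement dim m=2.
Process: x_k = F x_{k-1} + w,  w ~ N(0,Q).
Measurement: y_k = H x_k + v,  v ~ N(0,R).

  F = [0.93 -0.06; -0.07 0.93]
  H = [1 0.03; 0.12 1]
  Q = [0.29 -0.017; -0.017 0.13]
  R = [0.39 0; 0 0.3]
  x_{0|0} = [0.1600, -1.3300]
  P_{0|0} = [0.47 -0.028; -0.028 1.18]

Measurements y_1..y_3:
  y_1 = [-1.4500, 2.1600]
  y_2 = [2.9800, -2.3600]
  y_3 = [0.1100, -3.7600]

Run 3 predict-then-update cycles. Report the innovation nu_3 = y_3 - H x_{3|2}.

step 1: x^-=[0.2286, -1.2481]  P^-=[0.7039 -0.1378; -0.1378 1.1565]  S=[1.0867 -0.0191; -0.0191 1.4336]  K=[0.6434 -0.0286; -0.0809 0.7941]  nu=[-1.6412, 3.3807]  x^+=[-0.9241, 1.5693]  P^+=[0.2521 -0.0388; -0.0388 0.2429]
step 2: x^-=[-0.9536, 1.5242]  P^-=[0.5133 -0.0807; -0.0807 0.3464]  S=[0.8987 -0.0090; -0.0090 0.6344]  K=[0.5682 -0.0221; -0.0729 0.5297]  nu=[3.8879, -3.7697]  x^+=[1.3386, -0.7562]  P^+=[0.2226 -0.0333; -0.0333 0.1629]
step 3: x^-=[1.2903, -0.7969]  P^-=[0.4868 -0.0695; -0.0695 0.2763]  S=[0.8729 -0.0031; -0.0031 0.5666]  K=[0.5553 -0.0166; -0.0685 0.4726]  nu=[-1.1564, -3.1179]  x^+=[0.7000, -2.1911]  P^+=[0.2175 -0.0311; -0.0311 0.1455]

innov = [-1.1564, -3.1179]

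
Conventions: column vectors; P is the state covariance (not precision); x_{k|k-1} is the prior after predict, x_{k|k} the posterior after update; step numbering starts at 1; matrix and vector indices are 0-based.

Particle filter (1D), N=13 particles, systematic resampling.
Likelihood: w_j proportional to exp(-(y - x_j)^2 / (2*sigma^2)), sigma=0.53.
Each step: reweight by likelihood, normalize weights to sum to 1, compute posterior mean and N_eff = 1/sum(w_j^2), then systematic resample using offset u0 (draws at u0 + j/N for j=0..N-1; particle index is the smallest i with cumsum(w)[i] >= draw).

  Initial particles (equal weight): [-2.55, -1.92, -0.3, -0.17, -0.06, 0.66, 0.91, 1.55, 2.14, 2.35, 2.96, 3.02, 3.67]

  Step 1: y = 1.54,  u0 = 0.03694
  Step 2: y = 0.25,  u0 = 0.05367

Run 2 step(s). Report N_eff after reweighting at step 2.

step 1: w=[0.0000, 0.0000, 0.0009, 0.0021, 0.0040, 0.0951, 0.1862, 0.3773, 0.1988, 0.1174, 0.0104, 0.0076, 0.0001]  mean=1.5720  Neff=4.1735  idx=[5, 6, 6, 6, 7, 7, 7, 7, 7, 8, 8, 9, 9]
step 2: w=[0.3123, 0.1940, 0.1940, 0.1940, 0.0208, 0.0208, 0.0208, 0.0208, 0.0208, 0.0007, 0.0007, 0.0002, 0.0002]  mean=0.9008  Neff=4.7044  idx=[0, 0, 0, 0, 1, 1, 2, 2, 2, 3, 3, 4, 7]

N_eff = 4.7044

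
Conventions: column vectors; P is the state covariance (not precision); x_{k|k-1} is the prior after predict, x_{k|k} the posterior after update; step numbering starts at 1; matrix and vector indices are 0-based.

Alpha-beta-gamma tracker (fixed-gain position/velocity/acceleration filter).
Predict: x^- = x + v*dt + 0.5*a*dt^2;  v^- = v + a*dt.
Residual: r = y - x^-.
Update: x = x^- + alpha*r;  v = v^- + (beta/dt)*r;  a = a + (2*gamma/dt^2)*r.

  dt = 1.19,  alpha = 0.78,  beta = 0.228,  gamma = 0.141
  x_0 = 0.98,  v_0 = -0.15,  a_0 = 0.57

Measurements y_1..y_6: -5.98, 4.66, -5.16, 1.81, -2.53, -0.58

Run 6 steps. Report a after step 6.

a_post = -0.0977

step 1: x_pred=1.2051  r=-7.1851  x^+=-4.3993  v^+=-0.8483  a^+=-0.8608
step 2: x_pred=-6.0183  r=10.6783  x^+=2.3108  v^+=0.1732  a^+=1.2656
step 3: x_pred=3.4130  r=-8.5730  x^+=-3.2739  v^+=0.0367  a^+=-0.4416
step 4: x_pred=-3.5429  r=5.3529  x^+=0.6324  v^+=0.5369  a^+=0.6244
step 5: x_pred=1.7133  r=-4.2433  x^+=-1.5965  v^+=0.4669  a^+=-0.2206
step 6: x_pred=-1.1971  r=0.6171  x^+=-0.7158  v^+=0.3226  a^+=-0.0977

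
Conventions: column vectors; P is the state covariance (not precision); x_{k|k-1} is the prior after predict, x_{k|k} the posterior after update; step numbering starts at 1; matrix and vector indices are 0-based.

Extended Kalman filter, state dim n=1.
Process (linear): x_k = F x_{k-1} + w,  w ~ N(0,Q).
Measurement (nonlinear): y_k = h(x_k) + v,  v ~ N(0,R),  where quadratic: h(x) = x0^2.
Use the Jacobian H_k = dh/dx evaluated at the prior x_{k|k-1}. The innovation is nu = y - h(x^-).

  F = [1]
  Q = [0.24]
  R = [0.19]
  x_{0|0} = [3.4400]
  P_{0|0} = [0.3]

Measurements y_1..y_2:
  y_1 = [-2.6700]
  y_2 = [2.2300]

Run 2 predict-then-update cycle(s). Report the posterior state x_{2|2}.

x_post = [1.4863]

step 1: x^-=[3.4400]  P^-=[0.5400]  H_jac=[6.8800]  S=[25.7506]  K=[0.1443]  nu=[-14.5036]  x^+=[1.3475]  P^+=[0.0040]
step 2: x^-=[1.3475]  P^-=[0.2440]  H_jac=[2.6949]  S=[1.9620]  K=[0.3351]  nu=[0.4143]  x^+=[1.4863]  P^+=[0.0236]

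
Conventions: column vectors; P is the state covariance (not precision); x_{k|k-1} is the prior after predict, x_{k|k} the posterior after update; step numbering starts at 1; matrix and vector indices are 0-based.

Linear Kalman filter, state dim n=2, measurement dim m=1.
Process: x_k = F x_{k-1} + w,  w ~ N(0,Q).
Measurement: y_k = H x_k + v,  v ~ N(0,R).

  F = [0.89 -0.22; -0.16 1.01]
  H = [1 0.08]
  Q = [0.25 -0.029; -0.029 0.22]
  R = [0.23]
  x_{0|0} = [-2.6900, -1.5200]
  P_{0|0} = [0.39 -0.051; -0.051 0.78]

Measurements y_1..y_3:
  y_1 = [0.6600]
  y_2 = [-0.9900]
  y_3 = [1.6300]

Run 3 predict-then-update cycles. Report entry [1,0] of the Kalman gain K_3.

step 1: x^-=[-2.0597, -1.1048]  P^-=[0.6166 -0.3055; -0.3055 1.0421]  S=[0.8044]  K=[0.7362; -0.2761]  nu=[2.8081]  x^+=[0.0075, -1.8802]  P^+=[0.1807 -0.1420; -0.1420 0.9808]
step 2: x^-=[0.4203, -1.9002]  P^-=[0.4962 -0.4053; -0.4053 1.2710]  S=[0.6695]  K=[0.6927; -0.4535]  nu=[-1.2583]  x^+=[-0.4513, -1.3295]  P^+=[0.1749 -0.1950; -0.1950 1.1334]
step 3: x^-=[-0.1092, -1.2706]  P^-=[0.5198 -0.4879; -0.4879 1.4436]  S=[0.6809]  K=[0.7060; -0.5468]  nu=[1.8408]  x^+=[1.1904, -2.2773]  P^+=[0.1804 -0.2250; -0.2250 1.2400]

K[1,0] = -0.5468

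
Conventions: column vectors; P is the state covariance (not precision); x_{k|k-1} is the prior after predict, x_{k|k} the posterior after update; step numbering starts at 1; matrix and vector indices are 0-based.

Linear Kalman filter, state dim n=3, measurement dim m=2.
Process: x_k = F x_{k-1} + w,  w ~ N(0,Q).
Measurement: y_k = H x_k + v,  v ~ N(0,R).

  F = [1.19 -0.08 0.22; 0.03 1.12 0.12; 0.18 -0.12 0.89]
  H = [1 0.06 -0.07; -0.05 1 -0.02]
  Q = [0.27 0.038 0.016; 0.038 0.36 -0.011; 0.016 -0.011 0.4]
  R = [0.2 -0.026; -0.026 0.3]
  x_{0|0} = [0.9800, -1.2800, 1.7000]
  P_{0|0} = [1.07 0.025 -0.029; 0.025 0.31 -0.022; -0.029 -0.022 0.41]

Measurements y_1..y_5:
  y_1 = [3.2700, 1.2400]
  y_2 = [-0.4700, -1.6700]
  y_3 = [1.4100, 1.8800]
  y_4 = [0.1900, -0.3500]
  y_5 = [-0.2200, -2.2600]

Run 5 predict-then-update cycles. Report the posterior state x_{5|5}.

step 1: x^-=[1.6426, -1.2002, 1.8430]  P^-=[1.7879 0.0830 0.2948; 0.0830 0.7513 -0.0212; 0.2948 -0.0212 0.7582]  S=[1.9632 0.0101; 0.0101 1.0492]  K=[0.9028 -0.0204; 0.0623 0.7119; 0.1227 -0.0499]  nu=[1.8284, 2.5592]  x^+=[3.2411, 0.7356, 1.9398]  P^+=[0.1876 -0.0187 0.0767; -0.0187 0.2110 0.0002; 0.0767 0.0002 0.7262]
step 2: x^-=[4.2248, 1.1539, 2.2216]  P^-=[0.6158 0.0316 0.2875; 0.0316 0.6347 0.0394; 0.2875 0.0394 1.0096]  S=[0.7863 0.0067; 0.0067 0.9325]  K=[0.7601 -0.0107; 0.0794 0.6775; 0.2788 0.0032]  nu=[-4.6085, -2.5683]  x^+=[0.7492, -0.9520, 0.9285]  P^+=[0.1615 -0.0125 0.1209; -0.0125 0.2009 0.0187; 0.1209 0.0187 0.9485]
step 3: x^-=[1.1720, -0.9323, 1.0755]  P^-=[0.6110 0.0567 0.3713; 0.0567 0.6309 0.0859; 0.3713 0.0859 1.1947]  S=[0.7732 0.0273; 0.0273 0.9246]  K=[0.7610 -0.0022; 0.0907 0.6748; 0.3774 0.0359]  nu=[0.3692, 2.8924]  x^+=[1.4467, 1.0530, 1.3186]  P^+=[0.1632 -0.0093 0.1485; -0.0093 0.2002 0.0300; 0.1485 0.0300 1.0827]
step 4: x^-=[1.9274, 1.3810, 1.3076]  P^-=[0.6333 0.0714 0.4266; 0.0714 0.6354 0.1134; 0.4266 0.1134 1.3073]  S=[0.7899 0.0383; 0.0383 0.9267]  K=[0.7693 0.0018; 0.0958 0.6754; 0.4302 0.0534]  nu=[-1.7287, -1.6085]  x^+=[0.5946, 0.1290, 0.4780]  P^+=[0.1657 -0.0079 0.1635; -0.0079 0.2005 0.0361; 0.1635 0.0361 1.1567]
step 5: x^-=[0.8024, 0.2197, 0.5170]  P^-=[0.6478 0.0790 0.4572; 0.0790 0.6386 0.1283; 0.4572 0.1283 1.3695]  S=[0.8012 0.0439; 0.0439 0.9287]  K=[0.7743 0.0037; 0.0981 0.6760; 0.4572 0.0625]  nu=[-0.9994, -2.4292]  x^+=[0.0196, -1.5206, -0.0917]  P^+=[0.1672 -0.0072 0.1712; -0.0072 0.2007 0.0393; 0.1712 0.0393 1.1959]

x_post = [0.0196, -1.5206, -0.0917]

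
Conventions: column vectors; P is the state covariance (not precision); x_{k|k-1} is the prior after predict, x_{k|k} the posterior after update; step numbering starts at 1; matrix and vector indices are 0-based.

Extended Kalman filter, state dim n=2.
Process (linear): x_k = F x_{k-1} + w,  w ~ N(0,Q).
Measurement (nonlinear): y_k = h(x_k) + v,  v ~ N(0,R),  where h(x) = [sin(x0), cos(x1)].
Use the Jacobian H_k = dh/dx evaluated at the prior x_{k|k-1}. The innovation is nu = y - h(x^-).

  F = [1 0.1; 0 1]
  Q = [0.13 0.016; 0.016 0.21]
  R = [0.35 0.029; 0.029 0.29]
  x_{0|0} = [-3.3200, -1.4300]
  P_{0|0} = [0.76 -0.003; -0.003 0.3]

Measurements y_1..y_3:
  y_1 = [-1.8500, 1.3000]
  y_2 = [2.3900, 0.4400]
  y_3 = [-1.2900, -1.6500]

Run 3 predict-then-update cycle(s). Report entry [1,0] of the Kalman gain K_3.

K[1,0] = -0.0511

step 1: x^-=[-3.4630, -1.4300]  P^-=[0.8924 0.0430; 0.0430 0.5100]  H_jac=[-0.9488 0.0000; 0.0000 0.9901]  S=[1.1533 -0.0114; -0.0114 0.7900]  K=[-0.7337 0.0433; -0.0291 0.6388]  nu=[-2.1659, 1.1597]  x^+=[-1.8237, -0.6263]  P^+=[0.2693 -0.0088; -0.0088 0.1863]
step 2: x^-=[-1.8863, -0.6263]  P^-=[0.3994 0.0258; 0.0258 0.3963]  H_jac=[-0.3103 0.0000; 0.0000 0.5861]  S=[0.3885 0.0243; 0.0243 0.4261]  K=[-0.3224 0.0539; -0.0549 0.5482]  nu=[3.3406, -0.3702]  x^+=[-2.9833, -1.0127]  P^+=[0.3587 0.0107; 0.0107 0.2685]
step 3: x^-=[-3.0846, -1.0127]  P^-=[0.4935 0.0536; 0.0536 0.4785]  H_jac=[-0.9984 0.0000; 0.0000 0.8483]  S=[0.8419 -0.0164; -0.0164 0.6343]  K=[-0.5841 0.0566; -0.0511 0.6386]  nu=[-1.2330, -2.1796]  x^+=[-2.4876, -2.3415]  P^+=[0.2031 -0.0006; -0.0006 0.2166]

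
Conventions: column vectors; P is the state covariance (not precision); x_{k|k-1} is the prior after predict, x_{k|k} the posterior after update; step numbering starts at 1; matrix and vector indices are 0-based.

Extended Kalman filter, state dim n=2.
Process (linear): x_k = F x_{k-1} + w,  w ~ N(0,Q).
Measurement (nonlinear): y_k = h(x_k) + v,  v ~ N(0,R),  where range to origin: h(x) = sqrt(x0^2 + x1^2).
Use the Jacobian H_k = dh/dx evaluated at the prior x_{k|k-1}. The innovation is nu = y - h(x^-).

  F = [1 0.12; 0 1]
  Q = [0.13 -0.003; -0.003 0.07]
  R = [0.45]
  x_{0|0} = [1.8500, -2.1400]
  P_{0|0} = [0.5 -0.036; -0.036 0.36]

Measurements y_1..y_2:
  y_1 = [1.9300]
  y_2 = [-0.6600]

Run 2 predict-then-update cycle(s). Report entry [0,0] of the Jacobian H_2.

H_jac[0,0] = 0.4993

step 1: x^-=[1.5932, -2.1400]  P^-=[0.6265 0.0042; 0.0042 0.4300]  H_jac=[0.5972 -0.8021]  S=[0.9461]  K=[0.3919; -0.3619]  nu=[-0.7379]  x^+=[1.3040, -1.8729]  P^+=[0.4812 0.1384; 0.1384 0.3061]
step 2: x^-=[1.0792, -1.8729]  P^-=[0.6488 0.1721; 0.1721 0.3761]  H_jac=[0.4993 -0.8664]  S=[0.7452]  K=[0.2346; -0.3220]  nu=[-2.8216]  x^+=[0.4173, -0.9645]  P^+=[0.6078 0.2284; 0.2284 0.2988]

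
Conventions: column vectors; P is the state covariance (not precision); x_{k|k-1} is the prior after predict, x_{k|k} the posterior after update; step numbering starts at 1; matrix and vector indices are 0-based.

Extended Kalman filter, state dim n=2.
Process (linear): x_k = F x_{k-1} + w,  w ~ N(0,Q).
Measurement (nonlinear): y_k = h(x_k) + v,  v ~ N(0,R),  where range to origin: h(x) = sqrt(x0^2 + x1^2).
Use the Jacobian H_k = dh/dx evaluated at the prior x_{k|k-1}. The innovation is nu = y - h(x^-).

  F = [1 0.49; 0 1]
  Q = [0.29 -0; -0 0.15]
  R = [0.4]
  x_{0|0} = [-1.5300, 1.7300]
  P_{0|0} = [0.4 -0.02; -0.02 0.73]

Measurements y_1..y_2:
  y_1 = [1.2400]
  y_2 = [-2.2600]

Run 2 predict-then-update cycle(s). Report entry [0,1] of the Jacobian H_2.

H_jac[0,1] = 0.9996

step 1: x^-=[-0.6823, 1.7300]  P^-=[0.8457 0.3377; 0.3377 0.8800]  H_jac=[-0.3669 0.9303]  S=[1.0449]  K=[0.0037; 0.6649]  nu=[-0.6197]  x^+=[-0.6846, 1.3180]  P^+=[0.8457 0.3351; 0.3351 0.4181]
step 2: x^-=[-0.0388, 1.3180]  P^-=[1.5645 0.5400; 0.5400 0.5681]  H_jac=[-0.0294 0.9996]  S=[0.9372]  K=[0.5268; 0.5889]  nu=[-3.5785]  x^+=[-1.9240, -0.7896]  P^+=[1.3044 0.2492; 0.2492 0.2430]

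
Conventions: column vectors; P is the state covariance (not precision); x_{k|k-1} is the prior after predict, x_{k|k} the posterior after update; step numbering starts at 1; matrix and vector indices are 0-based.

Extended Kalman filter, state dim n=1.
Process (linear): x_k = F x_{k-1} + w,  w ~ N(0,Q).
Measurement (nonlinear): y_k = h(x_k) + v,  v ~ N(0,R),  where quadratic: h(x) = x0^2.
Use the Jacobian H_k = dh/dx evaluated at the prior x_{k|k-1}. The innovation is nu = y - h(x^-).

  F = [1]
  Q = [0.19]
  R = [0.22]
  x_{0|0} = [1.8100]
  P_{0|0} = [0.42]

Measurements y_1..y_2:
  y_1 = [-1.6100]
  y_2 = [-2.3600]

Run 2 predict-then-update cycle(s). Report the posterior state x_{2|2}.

step 1: x^-=[1.8100]  P^-=[0.6100]  H_jac=[3.6200]  S=[8.2137]  K=[0.2688]  nu=[-4.8861]  x^+=[0.4964]  P^+=[0.0163]
step 2: x^-=[0.4964]  P^-=[0.2063]  H_jac=[0.9928]  S=[0.4234]  K=[0.4839]  nu=[-2.6064]  x^+=[-0.7647]  P^+=[0.1072]

x_post = [-0.7647]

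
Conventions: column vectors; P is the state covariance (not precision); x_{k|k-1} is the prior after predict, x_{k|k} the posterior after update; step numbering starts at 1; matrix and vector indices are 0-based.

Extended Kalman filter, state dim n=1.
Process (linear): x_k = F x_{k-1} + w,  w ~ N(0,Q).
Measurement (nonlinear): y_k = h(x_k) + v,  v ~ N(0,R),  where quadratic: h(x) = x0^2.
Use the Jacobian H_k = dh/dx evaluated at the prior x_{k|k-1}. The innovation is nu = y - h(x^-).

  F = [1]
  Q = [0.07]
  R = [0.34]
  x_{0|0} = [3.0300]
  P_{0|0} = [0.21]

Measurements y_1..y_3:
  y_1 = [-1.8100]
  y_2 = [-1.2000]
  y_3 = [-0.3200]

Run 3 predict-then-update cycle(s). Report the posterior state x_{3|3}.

x_post = [0.4344]

step 1: x^-=[3.0300]  P^-=[0.2800]  H_jac=[6.0600]  S=[10.6226]  K=[0.1597]  nu=[-10.9909]  x^+=[1.2744]  P^+=[0.0090]
step 2: x^-=[1.2744]  P^-=[0.0790]  H_jac=[2.5487]  S=[0.8529]  K=[0.2360]  nu=[-2.8240]  x^+=[0.6080]  P^+=[0.0315]
step 3: x^-=[0.6080]  P^-=[0.1015]  H_jac=[1.2161]  S=[0.4901]  K=[0.2518]  nu=[-0.6897]  x^+=[0.4344]  P^+=[0.0704]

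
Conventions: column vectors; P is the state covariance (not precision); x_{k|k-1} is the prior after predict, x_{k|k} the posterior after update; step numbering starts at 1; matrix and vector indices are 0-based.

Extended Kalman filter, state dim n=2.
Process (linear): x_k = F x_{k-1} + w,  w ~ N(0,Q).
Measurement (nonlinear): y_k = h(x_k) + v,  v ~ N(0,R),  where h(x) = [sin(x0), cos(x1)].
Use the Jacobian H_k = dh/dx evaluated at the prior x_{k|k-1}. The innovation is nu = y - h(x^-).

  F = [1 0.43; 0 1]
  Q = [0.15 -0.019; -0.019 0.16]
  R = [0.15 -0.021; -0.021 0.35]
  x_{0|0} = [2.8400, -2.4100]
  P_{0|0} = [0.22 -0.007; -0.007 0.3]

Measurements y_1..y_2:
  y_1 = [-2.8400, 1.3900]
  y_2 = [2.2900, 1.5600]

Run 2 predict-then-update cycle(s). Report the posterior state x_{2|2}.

step 1: x^-=[1.8037, -2.4100]  P^-=[0.4194 0.1030; 0.1030 0.4600]  H_jac=[-0.2308 0.0000; 0.0000 0.6681]  S=[0.1723 -0.0369; -0.0369 0.5553]  K=[-0.5429 0.0879; -0.0198 0.5521]  nu=[-3.8130, 2.1341]  x^+=[4.0614, -1.1563]  P^+=[0.3608 0.0631; 0.0631 0.2899]
step 2: x^-=[3.5642, -1.1563]  P^-=[0.6187 0.1687; 0.1687 0.4499]  H_jac=[-0.9120 0.0000; 0.0000 0.9153]  S=[0.6646 -0.1619; -0.1619 0.7269]  K=[-0.8430 0.0248; -0.0990 0.5444]  nu=[2.7001, 1.1573]  x^+=[1.3167, -0.7934]  P^+=[0.1392 0.0288; 0.0288 0.2105]

x_post = [1.3167, -0.7934]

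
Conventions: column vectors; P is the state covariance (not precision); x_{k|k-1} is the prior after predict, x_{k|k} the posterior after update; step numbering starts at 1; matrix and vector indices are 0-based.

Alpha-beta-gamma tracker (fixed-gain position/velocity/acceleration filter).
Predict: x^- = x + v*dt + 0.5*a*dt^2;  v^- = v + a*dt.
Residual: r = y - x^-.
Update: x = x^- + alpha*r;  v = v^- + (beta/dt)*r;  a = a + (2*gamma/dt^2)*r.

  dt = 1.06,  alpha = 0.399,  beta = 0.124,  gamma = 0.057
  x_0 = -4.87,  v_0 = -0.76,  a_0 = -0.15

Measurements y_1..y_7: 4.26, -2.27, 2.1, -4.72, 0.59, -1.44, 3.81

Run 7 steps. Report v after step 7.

v_post = 0.7585

step 1: x_pred=-5.7599  r=10.0199  x^+=-1.7619  v^+=0.2531  a^+=0.8666
step 2: x_pred=-1.0068  r=-1.2632  x^+=-1.5108  v^+=1.0240  a^+=0.7384
step 3: x_pred=-0.0105  r=2.1105  x^+=0.8316  v^+=2.0536  a^+=0.9526
step 4: x_pred=3.5436  r=-8.2636  x^+=0.2464  v^+=2.0967  a^+=0.1142
step 5: x_pred=2.5330  r=-1.9430  x^+=1.7577  v^+=1.9904  a^+=-0.0830
step 6: x_pred=3.8209  r=-5.2609  x^+=1.7218  v^+=1.2870  a^+=-0.6167
step 7: x_pred=2.7395  r=1.0705  x^+=3.1667  v^+=0.7585  a^+=-0.5081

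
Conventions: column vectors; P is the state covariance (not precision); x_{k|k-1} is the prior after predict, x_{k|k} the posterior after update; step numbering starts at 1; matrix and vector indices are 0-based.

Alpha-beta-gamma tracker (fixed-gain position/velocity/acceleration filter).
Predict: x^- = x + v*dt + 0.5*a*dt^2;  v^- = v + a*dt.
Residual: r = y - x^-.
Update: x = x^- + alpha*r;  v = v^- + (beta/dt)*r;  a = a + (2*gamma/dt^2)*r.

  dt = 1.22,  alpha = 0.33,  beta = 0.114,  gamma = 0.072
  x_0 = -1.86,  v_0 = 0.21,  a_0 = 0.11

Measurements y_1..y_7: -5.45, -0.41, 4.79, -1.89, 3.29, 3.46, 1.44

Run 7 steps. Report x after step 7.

step 1: x_pred=-1.5219  r=-3.9281  x^+=-2.8182  v^+=-0.0228  a^+=-0.2700
step 2: x_pred=-3.0470  r=2.6370  x^+=-2.1768  v^+=-0.1059  a^+=-0.0149
step 3: x_pred=-2.3171  r=7.1071  x^+=0.0283  v^+=0.5400  a^+=0.6727
step 4: x_pred=1.1877  r=-3.0777  x^+=0.1721  v^+=1.0731  a^+=0.3749
step 5: x_pred=1.7603  r=1.5297  x^+=2.2651  v^+=1.6735  a^+=0.5229
step 6: x_pred=4.6959  r=-1.2359  x^+=4.2881  v^+=2.1960  a^+=0.4033
step 7: x_pred=7.2673  r=-5.8273  x^+=5.3443  v^+=2.1435  a^+=-0.1604

x_post = 5.3443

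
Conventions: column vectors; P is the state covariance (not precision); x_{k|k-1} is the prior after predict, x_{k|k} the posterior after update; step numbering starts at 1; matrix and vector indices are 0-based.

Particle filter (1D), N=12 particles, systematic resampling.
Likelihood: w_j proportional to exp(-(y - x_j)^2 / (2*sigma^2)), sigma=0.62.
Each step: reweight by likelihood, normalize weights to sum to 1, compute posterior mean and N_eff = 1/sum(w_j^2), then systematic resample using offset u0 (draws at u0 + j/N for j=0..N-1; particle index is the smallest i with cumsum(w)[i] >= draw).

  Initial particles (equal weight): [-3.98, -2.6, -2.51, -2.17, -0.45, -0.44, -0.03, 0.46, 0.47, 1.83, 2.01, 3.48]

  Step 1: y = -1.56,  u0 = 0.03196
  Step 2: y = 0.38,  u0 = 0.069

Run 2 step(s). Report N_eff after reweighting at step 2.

N_eff = 3.0051

step 1: w=[0.0003, 0.1507, 0.1902, 0.3792, 0.1239, 0.1204, 0.0293, 0.0030, 0.0029, 0.0000, 0.0000, 0.0000]  mean=-1.8003  Neff=4.2836  idx=[1, 1, 2, 2, 3, 3, 3, 3, 3, 4, 5, 5]
step 2: w=[0.0000, 0.0000, 0.0000, 0.0000, 0.0002, 0.0002, 0.0002, 0.0002, 0.0002, 0.3283, 0.3354, 0.3354]  mean=-0.4449  Neff=3.0051  idx=[9, 9, 9, 9, 10, 10, 10, 10, 11, 11, 11, 11]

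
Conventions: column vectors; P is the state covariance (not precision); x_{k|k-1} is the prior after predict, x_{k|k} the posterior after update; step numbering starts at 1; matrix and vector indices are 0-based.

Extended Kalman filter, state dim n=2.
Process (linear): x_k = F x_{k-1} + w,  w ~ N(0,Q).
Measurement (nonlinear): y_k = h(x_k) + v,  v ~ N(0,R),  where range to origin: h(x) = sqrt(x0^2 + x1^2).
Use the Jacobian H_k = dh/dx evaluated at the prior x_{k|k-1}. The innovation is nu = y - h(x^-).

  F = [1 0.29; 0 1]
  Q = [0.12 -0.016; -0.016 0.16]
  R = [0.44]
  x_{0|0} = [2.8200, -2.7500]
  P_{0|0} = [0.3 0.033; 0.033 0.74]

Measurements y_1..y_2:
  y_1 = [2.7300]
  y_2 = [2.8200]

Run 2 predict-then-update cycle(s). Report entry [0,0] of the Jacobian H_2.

H_jac[0,0] = 0.4762

step 1: x^-=[2.0225, -2.7500]  P^-=[0.5014 0.2316; 0.2316 0.9000]  H_jac=[0.5925 -0.8056]  S=[0.9790]  K=[0.1128; -0.6004]  nu=[-0.6836]  x^+=[1.9454, -2.3395]  P^+=[0.4889 0.2979; 0.2979 0.5471]
step 2: x^-=[1.2669, -2.3395]  P^-=[0.8277 0.4406; 0.4406 0.7071]  H_jac=[0.4762 -0.8793]  S=[0.8055]  K=[0.0083; -0.5115]  nu=[0.1595]  x^+=[1.2682, -2.4211]  P^+=[0.8277 0.4440; 0.4440 0.4964]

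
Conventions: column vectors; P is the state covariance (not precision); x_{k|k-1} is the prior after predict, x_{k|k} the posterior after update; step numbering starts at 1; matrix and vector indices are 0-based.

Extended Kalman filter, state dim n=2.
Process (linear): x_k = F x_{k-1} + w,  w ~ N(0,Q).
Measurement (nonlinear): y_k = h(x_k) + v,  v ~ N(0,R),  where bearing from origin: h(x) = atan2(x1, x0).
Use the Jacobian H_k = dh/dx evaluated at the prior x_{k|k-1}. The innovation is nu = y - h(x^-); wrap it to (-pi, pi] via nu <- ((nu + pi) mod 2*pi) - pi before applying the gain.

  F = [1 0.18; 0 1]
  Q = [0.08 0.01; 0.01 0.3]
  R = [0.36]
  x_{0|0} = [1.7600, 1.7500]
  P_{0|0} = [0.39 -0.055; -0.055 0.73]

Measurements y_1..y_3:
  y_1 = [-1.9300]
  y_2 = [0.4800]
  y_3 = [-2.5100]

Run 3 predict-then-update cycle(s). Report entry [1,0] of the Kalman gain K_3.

step 1: x^-=[2.0750, 1.7500]  P^-=[0.4739 0.0864; 0.0864 1.0300]  H_jac=[-0.2375 0.2816]  S=[0.4569]  K=[-0.1931; 0.5900]  nu=[-2.6306]  x^+=[2.5829, 0.1979]  P^+=[0.4568 0.1384; 0.1384 0.8710]
step 2: x^-=[2.6186, 0.1979]  P^-=[0.6149 0.3052; 0.3052 1.1710]  H_jac=[-0.0287 0.3797]  S=[0.5227]  K=[0.1880; 0.8339]  nu=[0.4046]  x^+=[2.6946, 0.5353]  P^+=[0.5964 0.2233; 0.2233 0.8075]
step 3: x^-=[2.7910, 0.5353]  P^-=[0.7830 0.3786; 0.3786 1.1075]  H_jac=[-0.0663 0.3456]  S=[0.4784]  K=[0.1651; 0.7476]  nu=[-2.6995]  x^+=[2.3454, -1.4829]  P^+=[0.7699 0.3196; 0.3196 0.8401]

K[1,0] = 0.7476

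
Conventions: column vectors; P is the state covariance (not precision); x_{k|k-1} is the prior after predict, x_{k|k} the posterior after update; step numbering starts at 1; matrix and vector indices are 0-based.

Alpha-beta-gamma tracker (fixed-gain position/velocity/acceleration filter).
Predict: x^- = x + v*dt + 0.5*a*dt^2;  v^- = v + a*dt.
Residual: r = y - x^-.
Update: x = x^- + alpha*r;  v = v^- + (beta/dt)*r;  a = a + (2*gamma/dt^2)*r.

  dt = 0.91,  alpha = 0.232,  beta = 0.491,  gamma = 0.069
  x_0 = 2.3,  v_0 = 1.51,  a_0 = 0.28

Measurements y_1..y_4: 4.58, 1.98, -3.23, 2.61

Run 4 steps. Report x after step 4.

step 1: x_pred=3.7900  r=0.7900  x^+=3.9733  v^+=2.1910  a^+=0.4116
step 2: x_pred=6.1376  r=-4.1576  x^+=5.1730  v^+=0.3224  a^+=-0.2812
step 3: x_pred=5.3499  r=-8.5799  x^+=3.3594  v^+=-4.5629  a^+=-1.7110
step 4: x_pred=-1.5013  r=4.1113  x^+=-0.5475  v^+=-3.9017  a^+=-1.0259

x_post = -0.5475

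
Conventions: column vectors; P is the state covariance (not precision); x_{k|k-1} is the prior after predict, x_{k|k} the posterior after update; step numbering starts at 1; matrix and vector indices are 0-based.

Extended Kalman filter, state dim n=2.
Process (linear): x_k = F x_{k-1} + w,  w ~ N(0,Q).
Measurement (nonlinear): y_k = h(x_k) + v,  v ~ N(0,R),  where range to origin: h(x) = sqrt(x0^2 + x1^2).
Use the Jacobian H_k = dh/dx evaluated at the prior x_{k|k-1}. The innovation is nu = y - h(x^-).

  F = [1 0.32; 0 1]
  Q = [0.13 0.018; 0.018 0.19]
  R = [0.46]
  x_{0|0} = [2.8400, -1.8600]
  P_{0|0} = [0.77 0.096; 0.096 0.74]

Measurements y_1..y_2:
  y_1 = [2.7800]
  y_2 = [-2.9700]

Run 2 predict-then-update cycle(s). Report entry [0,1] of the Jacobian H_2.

H_jac[0,1] = -0.7528

step 1: x^-=[2.2448, -1.8600]  P^-=[1.0372 0.3508; 0.3508 0.9300]  H_jac=[0.7700 -0.6380]  S=[1.1089]  K=[0.5184; -0.2915]  nu=[-0.1353]  x^+=[2.1747, -1.8206]  P^+=[0.7392 0.5184; 0.5184 0.8358]
step 2: x^-=[1.5921, -1.8206]  P^-=[1.2865 0.8038; 0.8038 1.0258]  H_jac=[0.6583 -0.7528]  S=[0.8021]  K=[0.3015; -0.3030]  nu=[-5.3885]  x^+=[-0.0325, -0.1881]  P^+=[1.2136 0.8771; 0.8771 0.9522]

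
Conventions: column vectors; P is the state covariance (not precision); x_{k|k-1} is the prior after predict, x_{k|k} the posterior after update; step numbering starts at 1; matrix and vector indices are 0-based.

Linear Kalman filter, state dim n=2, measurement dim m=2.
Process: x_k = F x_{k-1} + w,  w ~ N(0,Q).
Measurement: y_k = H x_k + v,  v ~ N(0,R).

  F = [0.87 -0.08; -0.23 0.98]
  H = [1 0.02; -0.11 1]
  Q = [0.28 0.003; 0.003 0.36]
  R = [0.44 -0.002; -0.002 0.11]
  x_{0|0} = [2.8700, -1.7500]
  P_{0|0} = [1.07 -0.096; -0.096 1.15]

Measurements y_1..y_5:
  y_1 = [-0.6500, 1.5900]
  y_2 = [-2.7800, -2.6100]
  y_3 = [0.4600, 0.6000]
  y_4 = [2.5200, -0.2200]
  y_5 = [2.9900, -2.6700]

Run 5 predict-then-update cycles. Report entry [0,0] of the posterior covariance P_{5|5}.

P_post[0,0] = 0.2177

step 1: x^-=[2.6369, -2.3751]  P^-=[1.1106 -0.3849; -0.3849 1.5643]  S=[1.5358 -0.4769; -0.4769 1.7725]  K=[0.6867 -0.1013; 0.0559 0.9215]  nu=[-3.2394, 4.2552]  x^+=[-0.0186, 1.3649]  P^+=[0.3019 0.0207; 0.0207 0.1035]
step 2: x^-=[-0.1253, 1.3419]  P^-=[0.5063 -0.0475; -0.0475 0.4661]  S=[0.9446 -0.0958; -0.0958 0.5927]  K=[0.5260 -0.0891; 0.0409 0.8018]  nu=[-2.6815, -3.9657]  x^+=[-1.1822, -1.9476]  P^+=[0.2313 0.0146; 0.0146 0.0897]
step 3: x^-=[-0.8727, -1.6367]  P^-=[0.4536 -0.0376; -0.0376 0.4518]  S=[0.8923 -0.0804; -0.0804 0.5756]  K=[0.5001 -0.0822; 0.0398 0.7977]  nu=[1.3655, 2.1407]  x^+=[-0.3658, 0.1254]  P^+=[0.2199 0.0142; 0.0142 0.0892]
step 4: x^-=[-0.3282, 0.2070]  P^-=[0.4451 -0.0357; -0.0357 0.4509]  S=[0.8838 -0.0775; -0.0775 0.5742]  K=[0.4957 -0.0805; 0.0398 0.7976]  nu=[2.8441, -0.4631]  x^+=[1.1189, -0.0491]  P^+=[0.2180 0.0141; 0.0141 0.0892]
step 5: x^-=[0.9773, -0.3055]  P^-=[0.4436 -0.0353; -0.0353 0.4508]  S=[0.8824 -0.0770; -0.0770 0.5740]  K=[0.4949 -0.0801; 0.0398 0.7976]  nu=[2.0188, -2.2570]  x^+=[2.1573, -2.0252]  P^+=[0.2177 0.0141; 0.0141 0.0892]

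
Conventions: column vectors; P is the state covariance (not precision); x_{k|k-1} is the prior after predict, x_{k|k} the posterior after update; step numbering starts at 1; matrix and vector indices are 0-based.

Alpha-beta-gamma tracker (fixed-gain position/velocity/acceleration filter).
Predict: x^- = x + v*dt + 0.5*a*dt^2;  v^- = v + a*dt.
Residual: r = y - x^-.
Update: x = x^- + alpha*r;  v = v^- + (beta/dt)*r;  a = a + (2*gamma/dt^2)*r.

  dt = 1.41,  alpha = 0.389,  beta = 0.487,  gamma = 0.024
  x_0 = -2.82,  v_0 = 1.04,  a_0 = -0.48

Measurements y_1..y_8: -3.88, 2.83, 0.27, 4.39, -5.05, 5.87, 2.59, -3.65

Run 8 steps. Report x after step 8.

step 1: x_pred=-1.8307  r=-2.0493  x^+=-2.6279  v^+=-0.3446  a^+=-0.5295
step 2: x_pred=-3.6401  r=6.4701  x^+=-1.1232  v^+=1.1436  a^+=-0.3733
step 3: x_pred=0.1181  r=0.1519  x^+=0.1772  v^+=0.6697  a^+=-0.3696
step 4: x_pred=0.7541  r=3.6359  x^+=2.1685  v^+=1.4044  a^+=-0.2818
step 5: x_pred=3.8685  r=-8.9185  x^+=0.3992  v^+=-2.0733  a^+=-0.4971
step 6: x_pred=-3.0184  r=8.8884  x^+=0.4392  v^+=0.2957  a^+=-0.2825
step 7: x_pred=0.5752  r=2.0148  x^+=1.3590  v^+=0.5932  a^+=-0.2339
step 8: x_pred=1.9628  r=-5.6128  x^+=-0.2206  v^+=-1.6752  a^+=-0.3694

x_post = -0.2206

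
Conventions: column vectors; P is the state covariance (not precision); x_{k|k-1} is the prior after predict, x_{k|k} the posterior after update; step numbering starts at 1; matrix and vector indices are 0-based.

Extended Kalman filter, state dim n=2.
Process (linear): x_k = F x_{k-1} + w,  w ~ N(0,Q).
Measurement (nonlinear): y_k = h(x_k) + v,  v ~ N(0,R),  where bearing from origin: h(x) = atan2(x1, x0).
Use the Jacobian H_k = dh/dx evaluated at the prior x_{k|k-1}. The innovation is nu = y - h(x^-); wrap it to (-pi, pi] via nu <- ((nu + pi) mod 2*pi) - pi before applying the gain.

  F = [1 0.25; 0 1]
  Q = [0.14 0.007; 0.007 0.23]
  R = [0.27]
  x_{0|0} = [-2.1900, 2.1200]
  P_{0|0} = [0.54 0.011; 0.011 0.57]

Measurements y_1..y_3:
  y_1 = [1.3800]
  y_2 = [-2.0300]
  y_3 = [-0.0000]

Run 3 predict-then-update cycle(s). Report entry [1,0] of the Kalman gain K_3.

K[1,0] = -0.8493

step 1: x^-=[-1.6600, 2.1200]  P^-=[0.7211 0.1605; 0.1605 0.8000]  H_jac=[-0.2924 -0.2290]  S=[0.3951]  K=[-0.6267; -0.5824]  nu=[-0.8551]  x^+=[-1.1241, 2.6180]  P^+=[0.5659 0.0163; 0.0163 0.6660]
step 2: x^-=[-0.4696, 2.6180]  P^-=[0.7557 0.1898; 0.1898 0.8960]  H_jac=[-0.3701 -0.0664]  S=[0.3868]  K=[-0.7556; -0.3354]  nu=[2.5049]  x^+=[-2.3624, 1.7780]  P^+=[0.5349 0.0918; 0.0918 0.8525]
step 3: x^-=[-1.9179, 1.7780]  P^-=[0.7740 0.3119; 0.3119 1.0825]  H_jac=[-0.2600 -0.2804]  S=[0.4529]  K=[-0.6374; -0.8493]  nu=[-2.3940]  x^+=[-0.3920, 3.8111]  P^+=[0.5900 0.0667; 0.0667 0.7558]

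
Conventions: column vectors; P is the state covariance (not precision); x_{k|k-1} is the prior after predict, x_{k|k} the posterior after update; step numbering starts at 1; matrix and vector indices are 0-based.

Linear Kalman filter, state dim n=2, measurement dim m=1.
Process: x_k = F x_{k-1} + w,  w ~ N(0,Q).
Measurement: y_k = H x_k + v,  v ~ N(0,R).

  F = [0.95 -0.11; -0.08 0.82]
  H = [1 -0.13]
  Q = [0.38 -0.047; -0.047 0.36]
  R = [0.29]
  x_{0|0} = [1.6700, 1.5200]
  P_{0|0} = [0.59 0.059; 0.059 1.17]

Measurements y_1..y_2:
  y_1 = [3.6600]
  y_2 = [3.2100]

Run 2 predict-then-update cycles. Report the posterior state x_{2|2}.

x_post = [3.1399, 0.1216]

step 1: x^-=[1.4193, 1.1128]  P^-=[0.9143 -0.1509; -0.1509 1.1427]  S=[1.2628]  K=[0.7395; -0.2371]  nu=[2.3854]  x^+=[3.1834, 0.5472]  P^+=[0.2236 0.0706; 0.0706 1.0717]
step 2: x^-=[2.9640, 0.1940]  P^-=[0.5801 -0.1051; -0.1051 1.0728]  S=[0.9155]  K=[0.6485; -0.2671]  nu=[0.2712]  x^+=[3.1399, 0.1216]  P^+=[0.1950 0.0535; 0.0535 1.0075]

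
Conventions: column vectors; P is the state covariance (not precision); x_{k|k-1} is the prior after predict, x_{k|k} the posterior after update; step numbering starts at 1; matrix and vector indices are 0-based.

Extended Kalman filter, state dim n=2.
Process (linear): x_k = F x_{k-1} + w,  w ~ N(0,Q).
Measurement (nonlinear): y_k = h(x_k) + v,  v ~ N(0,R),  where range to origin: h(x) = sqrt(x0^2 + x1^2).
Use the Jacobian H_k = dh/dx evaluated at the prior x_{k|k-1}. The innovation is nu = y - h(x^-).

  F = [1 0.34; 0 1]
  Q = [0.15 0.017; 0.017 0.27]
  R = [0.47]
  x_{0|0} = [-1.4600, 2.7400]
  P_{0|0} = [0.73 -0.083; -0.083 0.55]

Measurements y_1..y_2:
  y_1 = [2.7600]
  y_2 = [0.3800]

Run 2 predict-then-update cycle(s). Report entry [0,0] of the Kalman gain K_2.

K[0,0] = 0.3857

step 1: x^-=[-0.5284, 2.7400]  P^-=[0.8871 0.1210; 0.1210 0.8200]  H_jac=[-0.1894 0.9819]  S=[1.2474]  K=[-0.0394; 0.6271]  nu=[-0.0305]  x^+=[-0.5272, 2.7209]  P^+=[0.8852 0.1518; 0.1518 0.3294]
step 2: x^-=[0.3979, 2.7209]  P^-=[1.1765 0.2809; 0.2809 0.5994]  H_jac=[0.1447 0.9895]  S=[1.1620]  K=[0.3857; 0.5454]  nu=[-2.3698]  x^+=[-0.5161, 1.4283]  P^+=[1.0037 0.0364; 0.0364 0.2538]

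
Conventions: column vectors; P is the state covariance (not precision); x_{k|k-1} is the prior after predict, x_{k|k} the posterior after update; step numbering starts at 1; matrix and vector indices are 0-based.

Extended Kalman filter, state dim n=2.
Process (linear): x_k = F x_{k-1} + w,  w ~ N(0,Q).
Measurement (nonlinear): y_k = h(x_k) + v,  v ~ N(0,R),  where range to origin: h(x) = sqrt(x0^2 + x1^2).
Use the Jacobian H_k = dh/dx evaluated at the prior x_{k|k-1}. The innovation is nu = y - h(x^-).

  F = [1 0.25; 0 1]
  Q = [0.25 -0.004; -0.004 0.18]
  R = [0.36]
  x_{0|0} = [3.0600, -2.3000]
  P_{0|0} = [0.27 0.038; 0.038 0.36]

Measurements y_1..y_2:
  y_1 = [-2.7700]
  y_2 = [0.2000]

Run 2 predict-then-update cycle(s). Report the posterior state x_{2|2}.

x_post = [-0.1217, -0.1534]

step 1: x^-=[2.4850, -2.3000]  P^-=[0.5615 0.1240; 0.1240 0.5400]  H_jac=[0.7339 -0.6793]  S=[0.7880]  K=[0.4161; -0.3500]  nu=[-6.1560]  x^+=[-0.0764, -0.1453]  P^+=[0.4251 0.2388; 0.2388 0.4435]
step 2: x^-=[-0.1128, -0.1453]  P^-=[0.8222 0.3456; 0.3456 0.6235]  H_jac=[-0.6132 -0.7900]  S=[1.3930]  K=[-0.5579; -0.5057]  nu=[0.0161]  x^+=[-0.1217, -0.1534]  P^+=[0.3886 -0.0474; -0.0474 0.2672]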